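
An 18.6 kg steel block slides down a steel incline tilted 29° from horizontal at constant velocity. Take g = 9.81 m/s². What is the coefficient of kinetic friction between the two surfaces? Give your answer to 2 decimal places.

0.55

At constant velocity the net force along the incline is zero: mg sin 29° = μ mg cos 29°.
So μ = tan 29° = 0.4848 / 0.8746 = 0.5543.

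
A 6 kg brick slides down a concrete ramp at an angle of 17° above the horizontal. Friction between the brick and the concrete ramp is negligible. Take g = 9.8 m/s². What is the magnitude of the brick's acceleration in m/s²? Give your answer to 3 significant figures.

Resolving the weight along the incline: the component pulling the brick down the slope is mg sin 17° = 6 × 9.8 × 0.2924 = 17.193 N, and the normal force is N = mg cos 17° = 6 × 9.8 × 0.9563 = 56.230 N.
With no friction the net force along the incline is 17.193 N, so a = g sin 17° = 17.193 / 6 = 2.8655 m/s².

2.87 m/s²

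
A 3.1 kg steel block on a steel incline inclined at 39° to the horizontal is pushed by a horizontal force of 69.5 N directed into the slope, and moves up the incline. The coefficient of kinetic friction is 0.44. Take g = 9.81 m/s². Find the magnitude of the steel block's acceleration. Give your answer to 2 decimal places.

The horizontal push has components F cos 39° = 69.5 × 0.7771 = 54.008 N up the incline and F sin 39° = 69.5 × 0.6293 = 43.736 N pressing into the surface.
The normal force is therefore N = mg cos 39° + F sin 39° = 23.632 + 43.736 = 67.368 N, and kinetic friction down the slope is μN = 0.44 × 67.368 = 29.642 N.
Along the incline: F cos 39° − mg sin 39° − μN = ma, so 54.008 − 19.138 − 29.642 = 3.1 a, giving a = 1.6865 m/s².

1.69 m/s²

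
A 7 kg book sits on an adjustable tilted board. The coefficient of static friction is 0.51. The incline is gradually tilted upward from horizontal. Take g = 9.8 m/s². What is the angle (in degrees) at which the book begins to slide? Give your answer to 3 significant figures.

27.0°

At the threshold of sliding, static friction is at its maximum μ_s N and exactly balances the weight component along the incline: mg sin θ = μ_s mg cos θ.
Hence tan θ = μ_s = 0.51, so θ = arctan(0.51) = 27.0216°.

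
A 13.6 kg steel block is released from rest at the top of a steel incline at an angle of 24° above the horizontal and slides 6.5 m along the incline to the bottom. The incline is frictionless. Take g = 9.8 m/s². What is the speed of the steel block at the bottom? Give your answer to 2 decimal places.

The weight component along the incline is mg sin 24° = 54.210 N and the normal force is N = mg cos 24° = 121.757 N.
With no friction, a = g sin 24° = 3.9860 m/s².
Starting from rest over a distance of 6.5 m, v² = 2aL = 2 × 3.9860 × 6.5 = 51.8180, so v = 7.1985 m/s.

7.20 m/s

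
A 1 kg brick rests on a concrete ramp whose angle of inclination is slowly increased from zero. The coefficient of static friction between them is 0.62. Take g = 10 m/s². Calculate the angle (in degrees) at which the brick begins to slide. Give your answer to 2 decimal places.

31.80°

At the threshold of sliding, static friction is at its maximum μ_s N and exactly balances the weight component along the incline: mg sin θ = μ_s mg cos θ.
Hence tan θ = μ_s = 0.62, so θ = arctan(0.62) = 31.7989°.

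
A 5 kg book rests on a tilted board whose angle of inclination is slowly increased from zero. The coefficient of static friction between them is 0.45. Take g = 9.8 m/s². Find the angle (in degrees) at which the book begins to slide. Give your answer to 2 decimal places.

At the threshold of sliding, static friction is at its maximum μ_s N and exactly balances the weight component along the incline: mg sin θ = μ_s mg cos θ.
Hence tan θ = μ_s = 0.45, so θ = arctan(0.45) = 24.2277°.

24.23°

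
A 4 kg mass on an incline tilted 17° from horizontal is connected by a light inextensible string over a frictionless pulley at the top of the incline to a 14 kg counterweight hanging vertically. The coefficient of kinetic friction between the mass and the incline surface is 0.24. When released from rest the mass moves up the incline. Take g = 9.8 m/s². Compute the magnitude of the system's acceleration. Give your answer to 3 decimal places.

6.486 m/s²

For the mass on the incline: the weight component along the slope is m₁g sin 17° = 4 × 9.8 × 0.2924 = 11.462 N and the normal force is N = m₁g cos 17° = 37.487 N.
Kinetic friction opposes the mass's motion up the incline: f = μN = 0.24 × 37.487 = 8.997 N acting down the slope.
Newton's second law for the mass (up-slope positive): T − 11.462 − 8.997 = 4 a. For the hanging counterweight (downward positive): 14 × 9.8 − T = 14 a.
Adding the two equations eliminates T: 116.741 = 18 a, so a = 6.4856 m/s².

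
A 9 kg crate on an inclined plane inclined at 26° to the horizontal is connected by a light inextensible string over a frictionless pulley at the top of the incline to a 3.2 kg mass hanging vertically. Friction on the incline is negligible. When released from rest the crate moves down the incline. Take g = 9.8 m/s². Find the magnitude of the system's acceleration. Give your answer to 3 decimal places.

For the crate on the incline: the weight component along the slope is m₁g sin 26° = 9 × 9.8 × 0.4384 = 38.667 N and the normal force is N = m₁g cos 26° = 79.274 N.
Newton's second law for the crate (down-slope positive): 38.667 − T = 9 a. For the hanging mass (upward positive): T − 3.2 × 9.8 = 3.2 a.
Adding the two equations eliminates T: 7.307 = 12.2 a, so a = 0.5989 m/s².

0.599 m/s²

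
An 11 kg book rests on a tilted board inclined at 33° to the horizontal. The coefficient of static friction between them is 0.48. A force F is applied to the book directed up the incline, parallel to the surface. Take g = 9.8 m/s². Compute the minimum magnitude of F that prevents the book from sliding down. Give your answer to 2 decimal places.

The normal force is N = mg cos 33° = 90.409 N. With F at its minimum the book is on the verge of sliding down, so static friction is at its maximum μ_s N = 0.48 × 90.409 = 43.396 N and acts up the slope.
Equilibrium along the incline: F + μ_s N = mg sin 33°, so F = 58.712 − 43.396 = 15.316 N.

15.32 N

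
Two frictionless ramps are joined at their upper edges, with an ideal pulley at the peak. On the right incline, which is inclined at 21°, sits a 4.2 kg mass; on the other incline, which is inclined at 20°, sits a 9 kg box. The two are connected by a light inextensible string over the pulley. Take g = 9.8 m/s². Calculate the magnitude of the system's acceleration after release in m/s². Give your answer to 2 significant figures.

Resolve each weight along its own incline: the 4.2 kg mass has component 4.2 × 9.8 × sin 21° = 14.750 N down its slope, and the 9 kg mass has 9 × 9.8 × sin 20° = 30.166 N down its slope.
The 9 kg side's 30.166 N exceeds the other side's 14.750 N, so that mass slides down and the 4.2 kg mass slides up. Taking that direction as positive, Newton's second law for the whole system gives 30.166 − 14.750 = (4.2 + 9) a, so a = 15.416 / 13.2 = 1.1679 m/s².

1.2 m/s²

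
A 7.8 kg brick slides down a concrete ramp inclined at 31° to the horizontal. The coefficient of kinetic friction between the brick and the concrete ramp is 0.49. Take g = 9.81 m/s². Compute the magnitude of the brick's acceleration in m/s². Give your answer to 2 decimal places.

Resolving the weight along the incline: the component pulling the brick down the slope is mg sin 31° = 7.8 × 9.81 × 0.5150 = 39.407 N, and the normal force is N = mg cos 31° = 7.8 × 9.81 × 0.8572 = 65.591 N.
Kinetic friction acts up the slope with magnitude f = μN = 0.49 × 65.591 = 32.140 N.
Net force along the incline is 39.407 − 32.140 = 7.267 N, so a = 7.267 / 7.8 = 0.9317 m/s².

0.93 m/s²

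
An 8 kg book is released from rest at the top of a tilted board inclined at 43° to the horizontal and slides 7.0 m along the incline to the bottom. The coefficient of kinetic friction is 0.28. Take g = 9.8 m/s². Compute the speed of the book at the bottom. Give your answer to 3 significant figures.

8.09 m/s

The weight component along the incline is mg sin 43° = 53.469 N and the normal force is N = mg cos 43° = 57.338 N.
Friction up the slope is f = μN = 0.28 × 57.338 = 16.055 N, so the net downslope force is 53.469 − 16.055 = 37.414 N and a = 37.414 / 8 = 4.6768 m/s².
Starting from rest over a distance of 7.0 m, v² = 2aL = 2 × 4.6768 × 7.0 = 65.4752, so v = 8.0917 m/s.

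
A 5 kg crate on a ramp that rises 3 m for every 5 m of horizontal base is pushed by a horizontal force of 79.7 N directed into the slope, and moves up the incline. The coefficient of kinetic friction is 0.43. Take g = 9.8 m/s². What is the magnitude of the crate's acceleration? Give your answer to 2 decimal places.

1.49 m/s²

The horizontal push has components F cos 30.96° = 79.7 × 0.8575 = 68.343 N up the incline and F sin 30.96° = 79.7 × 0.5145 = 41.006 N pressing into the surface.
The normal force is therefore N = mg cos 30.96° + F sin 30.96° = 42.018 + 41.006 = 83.024 N, and kinetic friction down the slope is μN = 0.43 × 83.024 = 35.700 N.
Along the incline: F cos 30.96° − mg sin 30.96° − μN = ma, so 68.343 − 25.210 − 35.700 = 5 a, giving a = 1.4866 m/s².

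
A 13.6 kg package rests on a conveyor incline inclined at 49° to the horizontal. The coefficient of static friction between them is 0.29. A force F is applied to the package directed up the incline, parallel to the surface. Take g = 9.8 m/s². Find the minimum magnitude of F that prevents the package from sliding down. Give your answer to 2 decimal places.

75.23 N

The normal force is N = mg cos 49° = 87.440 N. With F at its minimum the package is on the verge of sliding down, so static friction is at its maximum μ_s N = 0.29 × 87.440 = 25.358 N and acts up the slope.
Equilibrium along the incline: F + μ_s N = mg sin 49°, so F = 100.588 − 25.358 = 75.230 N.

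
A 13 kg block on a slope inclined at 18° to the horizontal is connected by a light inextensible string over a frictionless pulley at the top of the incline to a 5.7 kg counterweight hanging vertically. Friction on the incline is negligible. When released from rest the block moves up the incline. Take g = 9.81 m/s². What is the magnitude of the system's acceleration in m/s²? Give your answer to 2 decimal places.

0.88 m/s²

For the block on the incline: the weight component along the slope is m₁g sin 18° = 13 × 9.81 × 0.3090 = 39.407 N and the normal force is N = m₁g cos 18° = 121.288 N.
Newton's second law for the block (up-slope positive): T − 39.407 = 13 a. For the hanging counterweight (downward positive): 5.7 × 9.81 − T = 5.7 a.
Adding the two equations eliminates T: 16.510 = 18.7 a, so a = 0.8829 m/s².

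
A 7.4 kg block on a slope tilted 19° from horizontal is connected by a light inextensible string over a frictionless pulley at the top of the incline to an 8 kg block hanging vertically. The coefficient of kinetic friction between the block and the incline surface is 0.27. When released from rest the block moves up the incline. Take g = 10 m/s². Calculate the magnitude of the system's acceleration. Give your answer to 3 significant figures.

2.40 m/s²

For the block on the incline: the weight component along the slope is m₁g sin 19° = 7.4 × 10 × 0.3256 = 24.094 N and the normal force is N = m₁g cos 19° = 69.968 N.
Kinetic friction opposes the block's motion up the incline: f = μN = 0.27 × 69.968 = 18.891 N acting down the slope.
Newton's second law for the block (up-slope positive): T − 24.094 − 18.891 = 7.4 a. For the hanging block (downward positive): 8 × 10 − T = 8 a.
Adding the two equations eliminates T: 37.015 = 15.4 a, so a = 2.4036 m/s².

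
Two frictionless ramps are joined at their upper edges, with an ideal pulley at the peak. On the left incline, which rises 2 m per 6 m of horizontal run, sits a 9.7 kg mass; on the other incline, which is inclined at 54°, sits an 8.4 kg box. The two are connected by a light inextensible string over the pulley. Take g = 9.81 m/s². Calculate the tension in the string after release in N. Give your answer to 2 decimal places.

49.69 N

Resolve each weight along its own incline: the 9.7 kg mass has component 9.7 × 9.81 × sin 18.43° = 30.091 N down its slope, and the 8.4 kg mass has 8.4 × 9.81 × sin 54° = 66.666 N down its slope.
The 8.4 kg side's 66.666 N exceeds the other side's 30.091 N, so that mass slides down and the 9.7 kg mass slides up. Taking that direction as positive, Newton's second law for the whole system gives 66.666 − 30.091 = (9.7 + 8.4) a, so a = 36.575 / 18.1 = 2.0207 m/s².
For the 9.7 kg mass (up-slope positive): T − 30.091 = 9.7 × 2.0207, so T = 49.692 N.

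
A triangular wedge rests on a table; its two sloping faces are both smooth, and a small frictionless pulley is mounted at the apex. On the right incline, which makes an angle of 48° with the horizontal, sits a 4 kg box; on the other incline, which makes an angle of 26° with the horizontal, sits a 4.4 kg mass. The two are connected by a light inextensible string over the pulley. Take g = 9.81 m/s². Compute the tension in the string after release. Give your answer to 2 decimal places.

Resolve each weight along its own incline: the 4 kg mass has component 4 × 9.81 × sin 48° = 29.161 N down its slope, and the 4.4 kg mass has 4.4 × 9.81 × sin 26° = 18.922 N down its slope.
The 4 kg side's 29.161 N exceeds the other side's 18.922 N, so that mass slides down and the 4.4 kg mass slides up. Taking that direction as positive, Newton's second law for the whole system gives 29.161 − 18.922 = (4 + 4.4) a, so a = 10.239 / 8.4 = 1.2189 m/s².
For the 4.4 kg mass (up-slope positive): T − 18.922 = 4.4 × 1.2189, so T = 24.285 N.

24.29 N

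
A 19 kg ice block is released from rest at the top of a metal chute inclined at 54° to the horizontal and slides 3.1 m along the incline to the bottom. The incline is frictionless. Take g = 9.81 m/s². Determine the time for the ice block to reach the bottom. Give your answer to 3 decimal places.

The weight component along the incline is mg sin 54° = 150.793 N and the normal force is N = mg cos 54° = 109.557 N.
With no friction, a = g sin 54° = 7.9365 m/s².
Starting from rest, L = ½at², so t = √(2L/a) = √(2 × 3.1 / 7.9365) = 0.8839 s.

0.884 s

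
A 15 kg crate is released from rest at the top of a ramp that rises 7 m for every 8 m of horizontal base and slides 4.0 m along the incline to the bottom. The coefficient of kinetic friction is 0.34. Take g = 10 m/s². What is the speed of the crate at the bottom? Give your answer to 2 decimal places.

5.68 m/s

The weight component along the incline is mg sin 41.19° = 98.776 N and the normal force is N = mg cos 41.19° = 112.887 N.
Friction up the slope is f = μN = 0.34 × 112.887 = 38.382 N, so the net downslope force is 98.776 − 38.382 = 60.394 N and a = 60.394 / 15 = 4.0263 m/s².
Starting from rest over a distance of 4.0 m, v² = 2aL = 2 × 4.0263 × 4.0 = 32.2104, so v = 5.6754 m/s.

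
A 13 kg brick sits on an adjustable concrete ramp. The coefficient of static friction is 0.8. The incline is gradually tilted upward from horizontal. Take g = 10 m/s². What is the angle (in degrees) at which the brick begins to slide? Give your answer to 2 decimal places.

38.66°

At the threshold of sliding, static friction is at its maximum μ_s N and exactly balances the weight component along the incline: mg sin θ = μ_s mg cos θ.
Hence tan θ = μ_s = 0.8, so θ = arctan(0.8) = 38.6598°.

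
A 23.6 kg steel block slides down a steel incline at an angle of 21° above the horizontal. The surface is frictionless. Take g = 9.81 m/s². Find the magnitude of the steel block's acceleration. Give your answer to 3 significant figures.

3.52 m/s²

Resolving the weight along the incline: the component pulling the steel block down the slope is mg sin 21° = 23.6 × 9.81 × 0.3584 = 82.975 N, and the normal force is N = mg cos 21° = 23.6 × 9.81 × 0.9336 = 216.143 N.
With no friction the net force along the incline is 82.975 N, so a = g sin 21° = 82.975 / 23.6 = 3.5159 m/s².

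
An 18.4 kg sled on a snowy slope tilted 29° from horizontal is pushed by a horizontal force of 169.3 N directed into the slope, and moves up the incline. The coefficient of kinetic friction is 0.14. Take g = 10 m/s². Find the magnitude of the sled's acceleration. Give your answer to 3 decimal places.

The horizontal push has components F cos 29° = 169.3 × 0.8746 = 148.070 N up the incline and F sin 29° = 169.3 × 0.4848 = 82.077 N pressing into the surface.
The normal force is therefore N = mg cos 29° + F sin 29° = 160.926 + 82.077 = 243.003 N, and kinetic friction down the slope is μN = 0.14 × 243.003 = 34.020 N.
Along the incline: F cos 29° − mg sin 29° − μN = ma, so 148.070 − 89.203 − 34.020 = 18.4 a, giving a = 1.3504 m/s².

1.350 m/s²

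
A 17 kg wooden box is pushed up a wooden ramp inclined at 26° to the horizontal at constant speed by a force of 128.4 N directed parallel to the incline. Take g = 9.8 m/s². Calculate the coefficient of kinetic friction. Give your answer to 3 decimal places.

0.370

At constant speed ΣF = 0 along the incline. The applied 128.4 N acts up the slope; the weight component mg sin 26° = 73.033 N and kinetic friction μN both act down the slope.
So 128.4 = 73.033 + μ × 149.739, giving μ = (128.4 − 73.033) / 149.739 = 0.3698.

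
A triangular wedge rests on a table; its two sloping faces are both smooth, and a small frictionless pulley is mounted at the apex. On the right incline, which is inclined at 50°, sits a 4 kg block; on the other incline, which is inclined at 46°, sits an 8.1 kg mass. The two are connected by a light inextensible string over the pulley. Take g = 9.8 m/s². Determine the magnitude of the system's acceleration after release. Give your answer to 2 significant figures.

2.2 m/s²

Resolve each weight along its own incline: the 4 kg mass has component 4 × 9.8 × sin 50° = 30.029 N down its slope, and the 8.1 kg mass has 8.1 × 9.8 × sin 46° = 57.101 N down its slope.
The 8.1 kg side's 57.101 N exceeds the other side's 30.029 N, so that mass slides down and the 4 kg mass slides up. Taking that direction as positive, Newton's second law for the whole system gives 57.101 − 30.029 = (4 + 8.1) a, so a = 27.072 / 12.1 = 2.2374 m/s².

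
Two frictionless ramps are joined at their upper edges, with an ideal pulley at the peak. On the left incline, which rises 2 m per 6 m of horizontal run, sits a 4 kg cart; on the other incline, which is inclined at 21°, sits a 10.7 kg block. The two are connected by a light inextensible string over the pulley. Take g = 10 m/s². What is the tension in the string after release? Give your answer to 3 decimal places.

19.641 N

Resolve each weight along its own incline: the 4 kg mass has component 4 × 10 × sin 18.43° = 12.649 N down its slope, and the 10.7 kg mass has 10.7 × 10 × sin 21° = 38.345 N down its slope.
The 10.7 kg side's 38.345 N exceeds the other side's 12.649 N, so that mass slides down and the 4 kg mass slides up. Taking that direction as positive, Newton's second law for the whole system gives 38.345 − 12.649 = (4 + 10.7) a, so a = 25.696 / 14.7 = 1.7480 m/s².
For the 4 kg mass (up-slope positive): T − 12.649 = 4 × 1.7480, so T = 19.641 N.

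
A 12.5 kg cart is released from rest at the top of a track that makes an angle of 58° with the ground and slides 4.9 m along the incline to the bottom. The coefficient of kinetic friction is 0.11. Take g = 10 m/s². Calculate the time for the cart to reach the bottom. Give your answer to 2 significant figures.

The weight component along the incline is mg sin 58° = 106.006 N and the normal force is N = mg cos 58° = 66.240 N.
Friction up the slope is f = μN = 0.11 × 66.240 = 7.286 N, so the net downslope force is 106.006 − 7.286 = 98.720 N and a = 98.720 / 12.5 = 7.8976 m/s².
Starting from rest, L = ½at², so t = √(2L/a) = √(2 × 4.9 / 7.8976) = 1.1139 s.

1.1 s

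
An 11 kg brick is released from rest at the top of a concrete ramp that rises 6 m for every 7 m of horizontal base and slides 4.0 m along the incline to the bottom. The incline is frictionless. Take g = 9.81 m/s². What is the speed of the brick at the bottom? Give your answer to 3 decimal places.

The weight component along the incline is mg sin 40.60° = 70.227 N and the normal force is N = mg cos 40.60° = 81.931 N.
With no friction, a = g sin 40.60° = 6.3843 m/s².
Starting from rest over a distance of 4.0 m, v² = 2aL = 2 × 6.3843 × 4.0 = 51.0744, so v = 7.1466 m/s.

7.147 m/s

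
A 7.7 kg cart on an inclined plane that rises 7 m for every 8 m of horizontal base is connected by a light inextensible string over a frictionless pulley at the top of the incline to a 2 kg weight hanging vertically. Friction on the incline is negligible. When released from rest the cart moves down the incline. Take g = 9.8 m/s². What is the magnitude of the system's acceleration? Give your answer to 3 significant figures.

3.10 m/s²

For the cart on the incline: the weight component along the slope is m₁g sin 41.19° = 7.7 × 9.8 × 0.6585 = 49.690 N and the normal force is N = m₁g cos 41.19° = 56.789 N.
Newton's second law for the cart (down-slope positive): 49.690 − T = 7.7 a. For the hanging weight (upward positive): T − 2 × 9.8 = 2 a.
Adding the two equations eliminates T: 30.090 = 9.7 a, so a = 3.1021 m/s².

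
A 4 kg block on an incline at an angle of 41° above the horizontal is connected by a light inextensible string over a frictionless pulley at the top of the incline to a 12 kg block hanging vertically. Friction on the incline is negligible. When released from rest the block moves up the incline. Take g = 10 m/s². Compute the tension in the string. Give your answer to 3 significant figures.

49.7 N

For the block on the incline: the weight component along the slope is m₁g sin 41° = 4 × 10 × 0.6561 = 26.244 N and the normal force is N = m₁g cos 41° = 30.188 N.
Newton's second law for the block (up-slope positive): T − 26.244 = 4 a. For the hanging block (downward positive): 12 × 10 − T = 12 a.
Adding the two equations eliminates T: 93.756 = 16 a, so a = 5.8598 m/s².
Then from the hanging block's equation, T = 12 × (10 − 5.8598) = 49.682 N.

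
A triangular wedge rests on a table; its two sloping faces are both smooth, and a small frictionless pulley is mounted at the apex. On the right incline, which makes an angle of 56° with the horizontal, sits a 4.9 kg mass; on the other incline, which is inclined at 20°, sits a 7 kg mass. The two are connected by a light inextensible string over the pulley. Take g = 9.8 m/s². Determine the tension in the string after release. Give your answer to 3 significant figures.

Resolve each weight along its own incline: the 4.9 kg mass has component 4.9 × 9.8 × sin 56° = 39.810 N down its slope, and the 7 kg mass has 7 × 9.8 × sin 20° = 23.463 N down its slope.
The 4.9 kg side's 39.810 N exceeds the other side's 23.463 N, so that mass slides down and the 7 kg mass slides up. Taking that direction as positive, Newton's second law for the whole system gives 39.810 − 23.463 = (4.9 + 7) a, so a = 16.347 / 11.9 = 1.3737 m/s².
For the 7 kg mass (up-slope positive): T − 23.463 = 7 × 1.3737, so T = 33.079 N.

33.1 N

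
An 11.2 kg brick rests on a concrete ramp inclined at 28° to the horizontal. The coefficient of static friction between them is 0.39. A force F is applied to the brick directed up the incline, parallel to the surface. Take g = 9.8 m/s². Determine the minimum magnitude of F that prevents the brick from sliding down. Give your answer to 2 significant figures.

The normal force is N = mg cos 28° = 96.912 N. With F at its minimum the brick is on the verge of sliding down, so static friction is at its maximum μ_s N = 0.39 × 96.912 = 37.796 N and acts up the slope.
Equilibrium along the incline: F + μ_s N = mg sin 28°, so F = 51.529 − 37.796 = 13.733 N.

14 N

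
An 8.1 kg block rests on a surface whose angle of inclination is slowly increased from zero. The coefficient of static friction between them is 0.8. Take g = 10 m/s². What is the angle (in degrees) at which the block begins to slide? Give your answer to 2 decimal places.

38.66°

At the threshold of sliding, static friction is at its maximum μ_s N and exactly balances the weight component along the incline: mg sin θ = μ_s mg cos θ.
Hence tan θ = μ_s = 0.8, so θ = arctan(0.8) = 38.6598°.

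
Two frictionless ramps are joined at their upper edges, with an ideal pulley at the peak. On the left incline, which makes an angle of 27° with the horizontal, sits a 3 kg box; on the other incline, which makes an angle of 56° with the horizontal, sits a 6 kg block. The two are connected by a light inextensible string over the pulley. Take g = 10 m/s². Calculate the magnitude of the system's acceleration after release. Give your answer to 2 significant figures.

4.0 m/s²

Resolve each weight along its own incline: the 3 kg mass has component 3 × 10 × sin 27° = 13.620 N down its slope, and the 6 kg mass has 6 × 10 × sin 56° = 49.742 N down its slope.
The 6 kg side's 49.742 N exceeds the other side's 13.620 N, so that mass slides down and the 3 kg mass slides up. Taking that direction as positive, Newton's second law for the whole system gives 49.742 − 13.620 = (3 + 6) a, so a = 36.122 / 9 = 4.0136 m/s².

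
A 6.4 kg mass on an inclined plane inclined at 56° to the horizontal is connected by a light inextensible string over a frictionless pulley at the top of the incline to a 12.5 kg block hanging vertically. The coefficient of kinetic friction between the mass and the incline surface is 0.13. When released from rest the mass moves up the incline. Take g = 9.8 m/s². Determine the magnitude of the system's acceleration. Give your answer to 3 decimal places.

3.489 m/s²

For the mass on the incline: the weight component along the slope is m₁g sin 56° = 6.4 × 9.8 × 0.8290 = 51.995 N and the normal force is N = m₁g cos 56° = 35.073 N.
Kinetic friction opposes the mass's motion up the incline: f = μN = 0.13 × 35.073 = 4.559 N acting down the slope.
Newton's second law for the mass (up-slope positive): T − 51.995 − 4.559 = 6.4 a. For the hanging block (downward positive): 12.5 × 9.8 − T = 12.5 a.
Adding the two equations eliminates T: 65.946 = 18.9 a, so a = 3.4892 m/s².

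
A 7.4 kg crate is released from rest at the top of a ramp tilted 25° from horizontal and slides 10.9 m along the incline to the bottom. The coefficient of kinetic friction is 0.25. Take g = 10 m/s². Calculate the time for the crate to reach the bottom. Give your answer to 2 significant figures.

3.3 s

The weight component along the incline is mg sin 25° = 31.274 N and the normal force is N = mg cos 25° = 67.067 N.
Friction up the slope is f = μN = 0.25 × 67.067 = 16.767 N, so the net downslope force is 31.274 − 16.767 = 14.507 N and a = 14.507 / 7.4 = 1.9604 m/s².
Starting from rest, L = ½at², so t = √(2L/a) = √(2 × 10.9 / 1.9604) = 3.3347 s.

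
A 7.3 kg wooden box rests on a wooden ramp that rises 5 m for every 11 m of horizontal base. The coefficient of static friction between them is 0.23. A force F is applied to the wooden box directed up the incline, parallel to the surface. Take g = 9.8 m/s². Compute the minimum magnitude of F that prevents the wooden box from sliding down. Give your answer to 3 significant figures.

The normal force is N = mg cos 24.44° = 65.128 N. With F at its minimum the wooden box is on the verge of sliding down, so static friction is at its maximum μ_s N = 0.23 × 65.128 = 14.979 N and acts up the slope.
Equilibrium along the incline: F + μ_s N = mg sin 24.44°, so F = 29.603 − 14.979 = 14.624 N.

14.6 N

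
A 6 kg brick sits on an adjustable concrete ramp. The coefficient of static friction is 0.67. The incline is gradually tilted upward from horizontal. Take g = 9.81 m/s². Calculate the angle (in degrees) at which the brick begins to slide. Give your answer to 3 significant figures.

At the threshold of sliding, static friction is at its maximum μ_s N and exactly balances the weight component along the incline: mg sin θ = μ_s mg cos θ.
Hence tan θ = μ_s = 0.67, so θ = arctan(0.67) = 33.8221°.

33.8°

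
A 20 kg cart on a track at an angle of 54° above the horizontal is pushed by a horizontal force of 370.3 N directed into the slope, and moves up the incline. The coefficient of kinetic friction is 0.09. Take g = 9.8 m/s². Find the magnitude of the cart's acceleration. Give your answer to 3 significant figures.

The horizontal push has components F cos 54° = 370.3 × 0.5878 = 217.662 N up the incline and F sin 54° = 370.3 × 0.8090 = 299.573 N pressing into the surface.
The normal force is therefore N = mg cos 54° + F sin 54° = 115.209 + 299.573 = 414.782 N, and kinetic friction down the slope is μN = 0.09 × 414.782 = 37.330 N.
Along the incline: F cos 54° − mg sin 54° − μN = ma, so 217.662 − 158.564 − 37.330 = 20 a, giving a = 1.0884 m/s².

1.09 m/s²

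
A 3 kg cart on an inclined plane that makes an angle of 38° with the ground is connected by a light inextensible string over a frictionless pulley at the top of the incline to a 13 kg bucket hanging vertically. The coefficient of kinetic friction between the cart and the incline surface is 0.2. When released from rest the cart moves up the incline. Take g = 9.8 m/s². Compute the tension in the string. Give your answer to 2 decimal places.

For the cart on the incline: the weight component along the slope is m₁g sin 38° = 3 × 9.8 × 0.6157 = 18.102 N and the normal force is N = m₁g cos 38° = 23.168 N.
Kinetic friction opposes the cart's motion up the incline: f = μN = 0.2 × 23.168 = 4.634 N acting down the slope.
Newton's second law for the cart (up-slope positive): T − 18.102 − 4.634 = 3 a. For the hanging bucket (downward positive): 13 × 9.8 − T = 13 a.
Adding the two equations eliminates T: 104.664 = 16 a, so a = 6.5415 m/s².
Then from the hanging bucket's equation, T = 13 × (9.8 − 6.5415) = 42.361 N.

42.36 N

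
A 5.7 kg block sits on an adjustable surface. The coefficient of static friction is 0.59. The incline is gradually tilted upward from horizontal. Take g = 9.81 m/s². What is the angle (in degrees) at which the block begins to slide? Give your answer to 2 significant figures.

31°

At the threshold of sliding, static friction is at its maximum μ_s N and exactly balances the weight component along the incline: mg sin θ = μ_s mg cos θ.
Hence tan θ = μ_s = 0.59, so θ = arctan(0.59) = 30.5406°.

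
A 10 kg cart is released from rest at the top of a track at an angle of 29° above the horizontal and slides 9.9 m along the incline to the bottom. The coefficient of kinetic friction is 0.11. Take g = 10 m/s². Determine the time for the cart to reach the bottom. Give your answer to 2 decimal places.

2.26 s

The weight component along the incline is mg sin 29° = 48.481 N and the normal force is N = mg cos 29° = 87.462 N.
Friction up the slope is f = μN = 0.11 × 87.462 = 9.621 N, so the net downslope force is 48.481 − 9.621 = 38.860 N and a = 38.860 / 10 = 3.8860 m/s².
Starting from rest, L = ½at², so t = √(2L/a) = √(2 × 9.9 / 3.8860) = 2.2573 s.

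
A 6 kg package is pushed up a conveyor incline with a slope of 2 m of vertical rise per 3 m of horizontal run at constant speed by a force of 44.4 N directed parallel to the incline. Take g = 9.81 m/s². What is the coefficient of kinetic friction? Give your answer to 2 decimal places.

0.24

At constant speed ΣF = 0 along the incline. The applied 44.4 N acts up the slope; the weight component mg sin 33.69° = 32.650 N and kinetic friction μN both act down the slope.
So 44.4 = 32.650 + μ × 48.974, giving μ = (44.4 − 32.650) / 48.974 = 0.2399.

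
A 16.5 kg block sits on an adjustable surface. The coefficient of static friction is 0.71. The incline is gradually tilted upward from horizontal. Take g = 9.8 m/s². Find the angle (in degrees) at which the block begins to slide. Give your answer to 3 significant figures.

At the threshold of sliding, static friction is at its maximum μ_s N and exactly balances the weight component along the incline: mg sin θ = μ_s mg cos θ.
Hence tan θ = μ_s = 0.71, so θ = arctan(0.71) = 35.3748°.

35.4°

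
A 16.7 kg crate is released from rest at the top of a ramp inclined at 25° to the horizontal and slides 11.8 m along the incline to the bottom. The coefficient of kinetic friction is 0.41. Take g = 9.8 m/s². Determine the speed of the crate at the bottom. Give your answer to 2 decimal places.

3.44 m/s

The weight component along the incline is mg sin 25° = 69.166 N and the normal force is N = mg cos 25° = 148.326 N.
Friction up the slope is f = μN = 0.41 × 148.326 = 60.814 N, so the net downslope force is 69.166 − 60.814 = 8.352 N and a = 8.352 / 16.7 = 0.5001 m/s².
Starting from rest over a distance of 11.8 m, v² = 2aL = 2 × 0.5001 × 11.8 = 11.8024, so v = 3.4355 m/s.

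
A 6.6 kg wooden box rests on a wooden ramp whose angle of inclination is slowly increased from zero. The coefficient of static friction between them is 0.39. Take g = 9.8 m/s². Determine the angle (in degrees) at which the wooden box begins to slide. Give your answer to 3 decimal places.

21.306°

At the threshold of sliding, static friction is at its maximum μ_s N and exactly balances the weight component along the incline: mg sin θ = μ_s mg cos θ.
Hence tan θ = μ_s = 0.39, so θ = arctan(0.39) = 21.3058°.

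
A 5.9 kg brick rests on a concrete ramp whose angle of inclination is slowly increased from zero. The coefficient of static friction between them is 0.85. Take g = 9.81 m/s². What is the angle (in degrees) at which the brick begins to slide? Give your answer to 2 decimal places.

At the threshold of sliding, static friction is at its maximum μ_s N and exactly balances the weight component along the incline: mg sin θ = μ_s mg cos θ.
Hence tan θ = μ_s = 0.85, so θ = arctan(0.85) = 40.3645°.

40.36°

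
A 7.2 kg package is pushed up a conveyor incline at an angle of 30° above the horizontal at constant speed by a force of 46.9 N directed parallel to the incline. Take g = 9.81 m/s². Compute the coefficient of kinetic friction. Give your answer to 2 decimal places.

0.19

At constant speed ΣF = 0 along the incline. The applied 46.9 N acts up the slope; the weight component mg sin 30° = 35.316 N and kinetic friction μN both act down the slope.
So 46.9 = 35.316 + μ × 61.169, giving μ = (46.9 − 35.316) / 61.169 = 0.1894.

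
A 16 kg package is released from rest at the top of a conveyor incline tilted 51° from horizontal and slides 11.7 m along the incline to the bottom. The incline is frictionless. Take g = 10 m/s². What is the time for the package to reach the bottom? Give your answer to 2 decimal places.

The weight component along the incline is mg sin 51° = 124.343 N and the normal force is N = mg cos 51° = 100.691 N.
With no friction, a = g sin 51° = 7.7715 m/s².
Starting from rest, L = ½at², so t = √(2L/a) = √(2 × 11.7 / 7.7715) = 1.7352 s.

1.74 s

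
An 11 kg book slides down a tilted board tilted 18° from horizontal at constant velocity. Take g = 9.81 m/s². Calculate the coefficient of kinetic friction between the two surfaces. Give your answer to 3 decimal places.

0.325

At constant velocity the net force along the incline is zero: mg sin 18° = μ mg cos 18°.
So μ = tan 18° = 0.3090 / 0.9511 = 0.3249.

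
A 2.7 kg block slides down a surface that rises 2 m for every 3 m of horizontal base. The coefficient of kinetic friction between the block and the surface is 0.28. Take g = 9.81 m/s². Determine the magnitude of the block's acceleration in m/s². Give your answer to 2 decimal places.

Resolving the weight along the incline: the component pulling the block down the slope is mg sin 33.69° = 2.7 × 9.81 × 0.5547 = 14.692 N, and the normal force is N = mg cos 33.69° = 2.7 × 9.81 × 0.8321 = 22.040 N.
Kinetic friction acts up the slope with magnitude f = μN = 0.28 × 22.040 = 6.171 N.
Net force along the incline is 14.692 − 6.171 = 8.521 N, so a = 8.521 / 2.7 = 3.1559 m/s².

3.16 m/s²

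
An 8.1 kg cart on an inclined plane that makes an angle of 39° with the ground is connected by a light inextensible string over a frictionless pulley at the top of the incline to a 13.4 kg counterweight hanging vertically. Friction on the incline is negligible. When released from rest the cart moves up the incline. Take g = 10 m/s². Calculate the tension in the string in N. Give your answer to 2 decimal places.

82.25 N

For the cart on the incline: the weight component along the slope is m₁g sin 39° = 8.1 × 10 × 0.6293 = 50.973 N and the normal force is N = m₁g cos 39° = 62.949 N.
Newton's second law for the cart (up-slope positive): T − 50.973 = 8.1 a. For the hanging counterweight (downward positive): 13.4 × 10 − T = 13.4 a.
Adding the two equations eliminates T: 83.027 = 21.5 a, so a = 3.8617 m/s².
Then from the hanging counterweight's equation, T = 13.4 × (10 − 3.8617) = 82.253 N.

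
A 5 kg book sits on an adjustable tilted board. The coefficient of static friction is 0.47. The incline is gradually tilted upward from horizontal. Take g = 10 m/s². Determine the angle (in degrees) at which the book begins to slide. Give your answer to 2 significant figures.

25°

At the threshold of sliding, static friction is at its maximum μ_s N and exactly balances the weight component along the incline: mg sin θ = μ_s mg cos θ.
Hence tan θ = μ_s = 0.47, so θ = arctan(0.47) = 25.1735°.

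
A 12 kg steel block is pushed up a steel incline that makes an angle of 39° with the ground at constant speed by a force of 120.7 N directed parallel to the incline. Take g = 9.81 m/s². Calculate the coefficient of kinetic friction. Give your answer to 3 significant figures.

0.510

At constant speed ΣF = 0 along the incline. The applied 120.7 N acts up the slope; the weight component mg sin 39° = 74.084 N and kinetic friction μN both act down the slope.
So 120.7 = 74.084 + μ × 91.486, giving μ = (120.7 − 74.084) / 91.486 = 0.5095.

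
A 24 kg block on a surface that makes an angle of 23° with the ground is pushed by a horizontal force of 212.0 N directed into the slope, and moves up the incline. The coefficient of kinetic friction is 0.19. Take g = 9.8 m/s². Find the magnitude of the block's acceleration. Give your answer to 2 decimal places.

The horizontal push has components F cos 23° = 212.0 × 0.9205 = 195.146 N up the incline and F sin 23° = 212.0 × 0.3907 = 82.828 N pressing into the surface.
The normal force is therefore N = mg cos 23° + F sin 23° = 216.502 + 82.828 = 299.330 N, and kinetic friction down the slope is μN = 0.19 × 299.330 = 56.873 N.
Along the incline: F cos 23° − mg sin 23° − μN = ma, so 195.146 − 91.893 − 56.873 = 24 a, giving a = 1.9325 m/s².

1.93 m/s²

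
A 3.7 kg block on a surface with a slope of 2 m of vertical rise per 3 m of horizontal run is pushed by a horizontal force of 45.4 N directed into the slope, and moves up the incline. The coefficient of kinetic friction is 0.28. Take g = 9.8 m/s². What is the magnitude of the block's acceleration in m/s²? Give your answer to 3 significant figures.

The horizontal push has components F cos 33.69° = 45.4 × 0.8321 = 37.777 N up the incline and F sin 33.69° = 45.4 × 0.5547 = 25.183 N pressing into the surface.
The normal force is therefore N = mg cos 33.69° + F sin 33.69° = 30.172 + 25.183 = 55.355 N, and kinetic friction down the slope is μN = 0.28 × 55.355 = 15.499 N.
Along the incline: F cos 33.69° − mg sin 33.69° − μN = ma, so 37.777 − 20.113 − 15.499 = 3.7 a, giving a = 0.5851 m/s².

0.585 m/s²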